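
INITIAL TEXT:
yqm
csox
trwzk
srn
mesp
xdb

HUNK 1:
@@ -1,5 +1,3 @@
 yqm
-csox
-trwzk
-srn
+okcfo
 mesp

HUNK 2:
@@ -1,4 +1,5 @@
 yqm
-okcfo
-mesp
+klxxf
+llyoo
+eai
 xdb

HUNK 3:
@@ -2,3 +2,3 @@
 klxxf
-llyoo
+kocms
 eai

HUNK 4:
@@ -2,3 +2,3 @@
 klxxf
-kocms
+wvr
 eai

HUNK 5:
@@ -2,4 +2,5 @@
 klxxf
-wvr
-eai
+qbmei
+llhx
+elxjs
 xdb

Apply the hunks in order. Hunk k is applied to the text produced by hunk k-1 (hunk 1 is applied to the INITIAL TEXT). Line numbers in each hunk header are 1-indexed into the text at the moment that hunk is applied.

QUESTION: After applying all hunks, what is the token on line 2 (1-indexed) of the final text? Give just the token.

Answer: klxxf

Derivation:
Hunk 1: at line 1 remove [csox,trwzk,srn] add [okcfo] -> 4 lines: yqm okcfo mesp xdb
Hunk 2: at line 1 remove [okcfo,mesp] add [klxxf,llyoo,eai] -> 5 lines: yqm klxxf llyoo eai xdb
Hunk 3: at line 2 remove [llyoo] add [kocms] -> 5 lines: yqm klxxf kocms eai xdb
Hunk 4: at line 2 remove [kocms] add [wvr] -> 5 lines: yqm klxxf wvr eai xdb
Hunk 5: at line 2 remove [wvr,eai] add [qbmei,llhx,elxjs] -> 6 lines: yqm klxxf qbmei llhx elxjs xdb
Final line 2: klxxf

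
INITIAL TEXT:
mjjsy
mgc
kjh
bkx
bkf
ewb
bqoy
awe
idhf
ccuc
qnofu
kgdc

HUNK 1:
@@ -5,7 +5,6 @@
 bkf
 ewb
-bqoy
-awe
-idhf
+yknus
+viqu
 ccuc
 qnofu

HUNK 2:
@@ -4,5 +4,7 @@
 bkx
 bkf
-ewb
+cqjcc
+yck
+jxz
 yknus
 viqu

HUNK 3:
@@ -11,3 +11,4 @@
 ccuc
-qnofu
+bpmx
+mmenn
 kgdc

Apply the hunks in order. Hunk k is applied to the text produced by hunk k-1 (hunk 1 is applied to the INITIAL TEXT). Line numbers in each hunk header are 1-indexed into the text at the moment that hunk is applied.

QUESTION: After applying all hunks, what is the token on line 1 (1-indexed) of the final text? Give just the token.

Answer: mjjsy

Derivation:
Hunk 1: at line 5 remove [bqoy,awe,idhf] add [yknus,viqu] -> 11 lines: mjjsy mgc kjh bkx bkf ewb yknus viqu ccuc qnofu kgdc
Hunk 2: at line 4 remove [ewb] add [cqjcc,yck,jxz] -> 13 lines: mjjsy mgc kjh bkx bkf cqjcc yck jxz yknus viqu ccuc qnofu kgdc
Hunk 3: at line 11 remove [qnofu] add [bpmx,mmenn] -> 14 lines: mjjsy mgc kjh bkx bkf cqjcc yck jxz yknus viqu ccuc bpmx mmenn kgdc
Final line 1: mjjsy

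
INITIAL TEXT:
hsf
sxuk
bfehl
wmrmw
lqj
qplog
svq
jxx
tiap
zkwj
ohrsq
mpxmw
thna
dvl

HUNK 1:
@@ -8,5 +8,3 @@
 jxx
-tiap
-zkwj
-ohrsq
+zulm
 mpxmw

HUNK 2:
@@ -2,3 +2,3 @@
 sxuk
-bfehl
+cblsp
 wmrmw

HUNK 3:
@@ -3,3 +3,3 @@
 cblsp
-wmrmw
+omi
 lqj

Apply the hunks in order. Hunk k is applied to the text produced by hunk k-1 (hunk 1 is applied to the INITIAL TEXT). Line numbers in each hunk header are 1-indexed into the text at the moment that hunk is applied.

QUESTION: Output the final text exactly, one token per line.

Hunk 1: at line 8 remove [tiap,zkwj,ohrsq] add [zulm] -> 12 lines: hsf sxuk bfehl wmrmw lqj qplog svq jxx zulm mpxmw thna dvl
Hunk 2: at line 2 remove [bfehl] add [cblsp] -> 12 lines: hsf sxuk cblsp wmrmw lqj qplog svq jxx zulm mpxmw thna dvl
Hunk 3: at line 3 remove [wmrmw] add [omi] -> 12 lines: hsf sxuk cblsp omi lqj qplog svq jxx zulm mpxmw thna dvl

Answer: hsf
sxuk
cblsp
omi
lqj
qplog
svq
jxx
zulm
mpxmw
thna
dvl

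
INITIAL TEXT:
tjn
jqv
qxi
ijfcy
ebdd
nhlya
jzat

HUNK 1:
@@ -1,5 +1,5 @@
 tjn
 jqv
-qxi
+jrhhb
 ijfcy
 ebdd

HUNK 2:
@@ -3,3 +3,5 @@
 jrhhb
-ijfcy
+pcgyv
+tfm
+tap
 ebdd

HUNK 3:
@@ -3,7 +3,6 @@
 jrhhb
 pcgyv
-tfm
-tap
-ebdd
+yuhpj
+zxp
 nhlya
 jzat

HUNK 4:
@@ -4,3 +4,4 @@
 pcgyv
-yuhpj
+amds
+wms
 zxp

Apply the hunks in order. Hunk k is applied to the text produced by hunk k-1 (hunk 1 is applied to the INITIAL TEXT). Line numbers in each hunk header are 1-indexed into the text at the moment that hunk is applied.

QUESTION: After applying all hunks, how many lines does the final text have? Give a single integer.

Answer: 9

Derivation:
Hunk 1: at line 1 remove [qxi] add [jrhhb] -> 7 lines: tjn jqv jrhhb ijfcy ebdd nhlya jzat
Hunk 2: at line 3 remove [ijfcy] add [pcgyv,tfm,tap] -> 9 lines: tjn jqv jrhhb pcgyv tfm tap ebdd nhlya jzat
Hunk 3: at line 3 remove [tfm,tap,ebdd] add [yuhpj,zxp] -> 8 lines: tjn jqv jrhhb pcgyv yuhpj zxp nhlya jzat
Hunk 4: at line 4 remove [yuhpj] add [amds,wms] -> 9 lines: tjn jqv jrhhb pcgyv amds wms zxp nhlya jzat
Final line count: 9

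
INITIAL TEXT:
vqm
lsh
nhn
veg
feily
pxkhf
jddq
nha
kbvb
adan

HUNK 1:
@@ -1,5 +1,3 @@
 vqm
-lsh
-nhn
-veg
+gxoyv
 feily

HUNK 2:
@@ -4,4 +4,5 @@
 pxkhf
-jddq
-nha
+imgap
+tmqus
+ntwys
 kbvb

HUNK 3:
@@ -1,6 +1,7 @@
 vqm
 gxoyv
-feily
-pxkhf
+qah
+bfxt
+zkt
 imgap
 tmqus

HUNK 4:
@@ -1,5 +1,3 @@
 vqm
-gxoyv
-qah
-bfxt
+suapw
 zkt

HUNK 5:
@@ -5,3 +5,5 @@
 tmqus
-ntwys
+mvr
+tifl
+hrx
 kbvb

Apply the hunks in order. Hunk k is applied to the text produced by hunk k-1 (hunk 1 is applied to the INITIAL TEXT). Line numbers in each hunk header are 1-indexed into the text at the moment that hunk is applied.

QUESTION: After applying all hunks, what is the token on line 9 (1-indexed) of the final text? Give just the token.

Hunk 1: at line 1 remove [lsh,nhn,veg] add [gxoyv] -> 8 lines: vqm gxoyv feily pxkhf jddq nha kbvb adan
Hunk 2: at line 4 remove [jddq,nha] add [imgap,tmqus,ntwys] -> 9 lines: vqm gxoyv feily pxkhf imgap tmqus ntwys kbvb adan
Hunk 3: at line 1 remove [feily,pxkhf] add [qah,bfxt,zkt] -> 10 lines: vqm gxoyv qah bfxt zkt imgap tmqus ntwys kbvb adan
Hunk 4: at line 1 remove [gxoyv,qah,bfxt] add [suapw] -> 8 lines: vqm suapw zkt imgap tmqus ntwys kbvb adan
Hunk 5: at line 5 remove [ntwys] add [mvr,tifl,hrx] -> 10 lines: vqm suapw zkt imgap tmqus mvr tifl hrx kbvb adan
Final line 9: kbvb

Answer: kbvb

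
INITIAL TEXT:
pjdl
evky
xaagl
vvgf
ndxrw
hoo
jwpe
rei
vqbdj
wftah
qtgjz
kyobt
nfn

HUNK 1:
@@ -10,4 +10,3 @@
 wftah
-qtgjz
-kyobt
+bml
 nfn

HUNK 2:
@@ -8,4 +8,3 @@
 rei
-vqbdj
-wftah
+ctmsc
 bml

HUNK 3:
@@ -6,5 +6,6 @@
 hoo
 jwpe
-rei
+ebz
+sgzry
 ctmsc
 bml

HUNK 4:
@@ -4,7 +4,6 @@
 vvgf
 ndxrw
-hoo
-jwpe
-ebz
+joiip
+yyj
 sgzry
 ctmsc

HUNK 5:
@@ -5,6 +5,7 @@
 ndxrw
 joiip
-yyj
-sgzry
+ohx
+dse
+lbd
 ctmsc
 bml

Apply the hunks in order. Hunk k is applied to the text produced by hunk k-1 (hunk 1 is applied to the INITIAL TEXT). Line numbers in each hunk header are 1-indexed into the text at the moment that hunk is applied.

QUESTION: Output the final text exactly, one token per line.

Hunk 1: at line 10 remove [qtgjz,kyobt] add [bml] -> 12 lines: pjdl evky xaagl vvgf ndxrw hoo jwpe rei vqbdj wftah bml nfn
Hunk 2: at line 8 remove [vqbdj,wftah] add [ctmsc] -> 11 lines: pjdl evky xaagl vvgf ndxrw hoo jwpe rei ctmsc bml nfn
Hunk 3: at line 6 remove [rei] add [ebz,sgzry] -> 12 lines: pjdl evky xaagl vvgf ndxrw hoo jwpe ebz sgzry ctmsc bml nfn
Hunk 4: at line 4 remove [hoo,jwpe,ebz] add [joiip,yyj] -> 11 lines: pjdl evky xaagl vvgf ndxrw joiip yyj sgzry ctmsc bml nfn
Hunk 5: at line 5 remove [yyj,sgzry] add [ohx,dse,lbd] -> 12 lines: pjdl evky xaagl vvgf ndxrw joiip ohx dse lbd ctmsc bml nfn

Answer: pjdl
evky
xaagl
vvgf
ndxrw
joiip
ohx
dse
lbd
ctmsc
bml
nfn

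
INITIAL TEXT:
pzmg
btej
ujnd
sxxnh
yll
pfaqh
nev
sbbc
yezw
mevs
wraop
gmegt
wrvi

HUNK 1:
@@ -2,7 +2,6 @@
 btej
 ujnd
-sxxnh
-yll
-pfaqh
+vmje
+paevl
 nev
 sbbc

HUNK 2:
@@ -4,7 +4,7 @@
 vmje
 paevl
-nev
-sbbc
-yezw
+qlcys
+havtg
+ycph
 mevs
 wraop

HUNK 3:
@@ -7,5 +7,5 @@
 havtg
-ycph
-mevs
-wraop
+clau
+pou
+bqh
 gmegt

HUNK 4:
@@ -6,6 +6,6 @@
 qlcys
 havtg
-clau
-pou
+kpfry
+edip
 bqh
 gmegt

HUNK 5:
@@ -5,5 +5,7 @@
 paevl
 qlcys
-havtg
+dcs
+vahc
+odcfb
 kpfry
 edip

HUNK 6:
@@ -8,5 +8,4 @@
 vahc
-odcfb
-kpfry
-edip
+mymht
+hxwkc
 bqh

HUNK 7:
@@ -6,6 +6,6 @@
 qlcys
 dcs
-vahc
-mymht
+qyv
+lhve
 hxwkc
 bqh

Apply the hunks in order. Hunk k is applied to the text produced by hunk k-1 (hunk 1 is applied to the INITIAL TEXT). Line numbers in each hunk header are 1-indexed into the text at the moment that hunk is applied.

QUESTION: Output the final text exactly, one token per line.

Answer: pzmg
btej
ujnd
vmje
paevl
qlcys
dcs
qyv
lhve
hxwkc
bqh
gmegt
wrvi

Derivation:
Hunk 1: at line 2 remove [sxxnh,yll,pfaqh] add [vmje,paevl] -> 12 lines: pzmg btej ujnd vmje paevl nev sbbc yezw mevs wraop gmegt wrvi
Hunk 2: at line 4 remove [nev,sbbc,yezw] add [qlcys,havtg,ycph] -> 12 lines: pzmg btej ujnd vmje paevl qlcys havtg ycph mevs wraop gmegt wrvi
Hunk 3: at line 7 remove [ycph,mevs,wraop] add [clau,pou,bqh] -> 12 lines: pzmg btej ujnd vmje paevl qlcys havtg clau pou bqh gmegt wrvi
Hunk 4: at line 6 remove [clau,pou] add [kpfry,edip] -> 12 lines: pzmg btej ujnd vmje paevl qlcys havtg kpfry edip bqh gmegt wrvi
Hunk 5: at line 5 remove [havtg] add [dcs,vahc,odcfb] -> 14 lines: pzmg btej ujnd vmje paevl qlcys dcs vahc odcfb kpfry edip bqh gmegt wrvi
Hunk 6: at line 8 remove [odcfb,kpfry,edip] add [mymht,hxwkc] -> 13 lines: pzmg btej ujnd vmje paevl qlcys dcs vahc mymht hxwkc bqh gmegt wrvi
Hunk 7: at line 6 remove [vahc,mymht] add [qyv,lhve] -> 13 lines: pzmg btej ujnd vmje paevl qlcys dcs qyv lhve hxwkc bqh gmegt wrvi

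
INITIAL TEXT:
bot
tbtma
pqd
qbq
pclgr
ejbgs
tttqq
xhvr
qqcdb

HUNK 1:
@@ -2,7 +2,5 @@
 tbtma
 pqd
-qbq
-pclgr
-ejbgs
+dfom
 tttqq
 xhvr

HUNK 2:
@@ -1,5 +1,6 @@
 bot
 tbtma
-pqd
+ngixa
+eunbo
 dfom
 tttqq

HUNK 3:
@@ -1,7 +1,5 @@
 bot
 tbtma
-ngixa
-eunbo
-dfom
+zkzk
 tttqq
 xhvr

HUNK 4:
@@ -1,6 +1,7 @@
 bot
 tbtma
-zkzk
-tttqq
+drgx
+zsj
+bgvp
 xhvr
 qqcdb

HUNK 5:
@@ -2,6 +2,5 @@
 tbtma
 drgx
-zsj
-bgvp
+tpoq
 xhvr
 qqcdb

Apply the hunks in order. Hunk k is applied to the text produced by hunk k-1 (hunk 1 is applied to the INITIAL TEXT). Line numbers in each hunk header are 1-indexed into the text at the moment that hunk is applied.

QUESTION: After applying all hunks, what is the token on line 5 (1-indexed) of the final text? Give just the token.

Hunk 1: at line 2 remove [qbq,pclgr,ejbgs] add [dfom] -> 7 lines: bot tbtma pqd dfom tttqq xhvr qqcdb
Hunk 2: at line 1 remove [pqd] add [ngixa,eunbo] -> 8 lines: bot tbtma ngixa eunbo dfom tttqq xhvr qqcdb
Hunk 3: at line 1 remove [ngixa,eunbo,dfom] add [zkzk] -> 6 lines: bot tbtma zkzk tttqq xhvr qqcdb
Hunk 4: at line 1 remove [zkzk,tttqq] add [drgx,zsj,bgvp] -> 7 lines: bot tbtma drgx zsj bgvp xhvr qqcdb
Hunk 5: at line 2 remove [zsj,bgvp] add [tpoq] -> 6 lines: bot tbtma drgx tpoq xhvr qqcdb
Final line 5: xhvr

Answer: xhvr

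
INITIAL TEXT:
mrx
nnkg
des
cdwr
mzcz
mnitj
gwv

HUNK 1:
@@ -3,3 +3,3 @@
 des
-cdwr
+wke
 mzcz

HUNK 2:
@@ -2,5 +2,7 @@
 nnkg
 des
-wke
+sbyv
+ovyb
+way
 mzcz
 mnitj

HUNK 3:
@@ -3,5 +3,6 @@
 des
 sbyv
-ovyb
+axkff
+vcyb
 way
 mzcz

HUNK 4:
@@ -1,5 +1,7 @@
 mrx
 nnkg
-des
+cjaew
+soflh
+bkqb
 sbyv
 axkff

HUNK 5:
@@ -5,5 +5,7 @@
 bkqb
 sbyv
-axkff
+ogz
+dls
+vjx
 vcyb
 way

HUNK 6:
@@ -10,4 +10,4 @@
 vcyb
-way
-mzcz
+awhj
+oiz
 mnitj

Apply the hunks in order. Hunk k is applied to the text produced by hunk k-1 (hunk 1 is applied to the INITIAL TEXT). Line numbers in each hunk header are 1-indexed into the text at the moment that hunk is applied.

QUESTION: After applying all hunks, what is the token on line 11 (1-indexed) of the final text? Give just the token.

Answer: awhj

Derivation:
Hunk 1: at line 3 remove [cdwr] add [wke] -> 7 lines: mrx nnkg des wke mzcz mnitj gwv
Hunk 2: at line 2 remove [wke] add [sbyv,ovyb,way] -> 9 lines: mrx nnkg des sbyv ovyb way mzcz mnitj gwv
Hunk 3: at line 3 remove [ovyb] add [axkff,vcyb] -> 10 lines: mrx nnkg des sbyv axkff vcyb way mzcz mnitj gwv
Hunk 4: at line 1 remove [des] add [cjaew,soflh,bkqb] -> 12 lines: mrx nnkg cjaew soflh bkqb sbyv axkff vcyb way mzcz mnitj gwv
Hunk 5: at line 5 remove [axkff] add [ogz,dls,vjx] -> 14 lines: mrx nnkg cjaew soflh bkqb sbyv ogz dls vjx vcyb way mzcz mnitj gwv
Hunk 6: at line 10 remove [way,mzcz] add [awhj,oiz] -> 14 lines: mrx nnkg cjaew soflh bkqb sbyv ogz dls vjx vcyb awhj oiz mnitj gwv
Final line 11: awhj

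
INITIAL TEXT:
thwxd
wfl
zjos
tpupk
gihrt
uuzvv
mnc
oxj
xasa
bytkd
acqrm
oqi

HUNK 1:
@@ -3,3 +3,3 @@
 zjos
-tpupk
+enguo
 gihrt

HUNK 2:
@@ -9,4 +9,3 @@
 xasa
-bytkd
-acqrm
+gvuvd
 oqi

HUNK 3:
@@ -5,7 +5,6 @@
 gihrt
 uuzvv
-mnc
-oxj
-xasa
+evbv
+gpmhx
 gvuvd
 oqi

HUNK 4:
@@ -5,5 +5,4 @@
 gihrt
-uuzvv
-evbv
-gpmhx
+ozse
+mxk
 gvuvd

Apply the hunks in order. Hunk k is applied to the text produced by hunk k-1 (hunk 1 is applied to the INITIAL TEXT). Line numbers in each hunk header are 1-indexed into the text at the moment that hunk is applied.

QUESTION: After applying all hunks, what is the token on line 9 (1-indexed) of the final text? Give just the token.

Hunk 1: at line 3 remove [tpupk] add [enguo] -> 12 lines: thwxd wfl zjos enguo gihrt uuzvv mnc oxj xasa bytkd acqrm oqi
Hunk 2: at line 9 remove [bytkd,acqrm] add [gvuvd] -> 11 lines: thwxd wfl zjos enguo gihrt uuzvv mnc oxj xasa gvuvd oqi
Hunk 3: at line 5 remove [mnc,oxj,xasa] add [evbv,gpmhx] -> 10 lines: thwxd wfl zjos enguo gihrt uuzvv evbv gpmhx gvuvd oqi
Hunk 4: at line 5 remove [uuzvv,evbv,gpmhx] add [ozse,mxk] -> 9 lines: thwxd wfl zjos enguo gihrt ozse mxk gvuvd oqi
Final line 9: oqi

Answer: oqi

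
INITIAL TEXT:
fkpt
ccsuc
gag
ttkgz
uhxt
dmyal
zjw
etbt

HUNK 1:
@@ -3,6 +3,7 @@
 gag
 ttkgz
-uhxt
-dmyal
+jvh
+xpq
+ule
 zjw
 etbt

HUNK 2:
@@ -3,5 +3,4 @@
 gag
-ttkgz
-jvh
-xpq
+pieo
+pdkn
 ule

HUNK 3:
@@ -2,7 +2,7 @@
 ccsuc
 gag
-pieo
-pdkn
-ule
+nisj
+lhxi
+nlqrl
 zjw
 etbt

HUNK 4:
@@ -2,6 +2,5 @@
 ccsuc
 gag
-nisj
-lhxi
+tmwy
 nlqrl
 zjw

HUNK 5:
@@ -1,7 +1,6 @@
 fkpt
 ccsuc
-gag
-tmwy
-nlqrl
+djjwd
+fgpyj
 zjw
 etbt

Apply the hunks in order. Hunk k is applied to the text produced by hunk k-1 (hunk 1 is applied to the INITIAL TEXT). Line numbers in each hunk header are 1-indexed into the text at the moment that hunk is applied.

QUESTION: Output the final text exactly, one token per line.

Hunk 1: at line 3 remove [uhxt,dmyal] add [jvh,xpq,ule] -> 9 lines: fkpt ccsuc gag ttkgz jvh xpq ule zjw etbt
Hunk 2: at line 3 remove [ttkgz,jvh,xpq] add [pieo,pdkn] -> 8 lines: fkpt ccsuc gag pieo pdkn ule zjw etbt
Hunk 3: at line 2 remove [pieo,pdkn,ule] add [nisj,lhxi,nlqrl] -> 8 lines: fkpt ccsuc gag nisj lhxi nlqrl zjw etbt
Hunk 4: at line 2 remove [nisj,lhxi] add [tmwy] -> 7 lines: fkpt ccsuc gag tmwy nlqrl zjw etbt
Hunk 5: at line 1 remove [gag,tmwy,nlqrl] add [djjwd,fgpyj] -> 6 lines: fkpt ccsuc djjwd fgpyj zjw etbt

Answer: fkpt
ccsuc
djjwd
fgpyj
zjw
etbt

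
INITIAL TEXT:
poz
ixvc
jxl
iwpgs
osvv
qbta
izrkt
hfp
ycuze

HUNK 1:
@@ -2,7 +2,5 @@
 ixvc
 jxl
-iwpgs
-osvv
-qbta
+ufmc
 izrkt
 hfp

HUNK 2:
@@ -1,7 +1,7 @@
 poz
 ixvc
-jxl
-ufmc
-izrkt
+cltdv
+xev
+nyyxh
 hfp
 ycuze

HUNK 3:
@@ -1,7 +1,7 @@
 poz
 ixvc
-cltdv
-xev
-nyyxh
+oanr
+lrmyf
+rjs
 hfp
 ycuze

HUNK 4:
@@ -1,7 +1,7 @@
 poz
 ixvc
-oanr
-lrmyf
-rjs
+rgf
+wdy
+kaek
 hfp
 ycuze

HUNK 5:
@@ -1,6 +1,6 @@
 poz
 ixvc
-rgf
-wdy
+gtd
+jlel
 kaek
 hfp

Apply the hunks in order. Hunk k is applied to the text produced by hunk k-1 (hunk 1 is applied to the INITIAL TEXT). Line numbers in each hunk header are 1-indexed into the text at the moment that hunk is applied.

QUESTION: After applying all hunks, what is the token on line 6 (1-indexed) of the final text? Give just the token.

Answer: hfp

Derivation:
Hunk 1: at line 2 remove [iwpgs,osvv,qbta] add [ufmc] -> 7 lines: poz ixvc jxl ufmc izrkt hfp ycuze
Hunk 2: at line 1 remove [jxl,ufmc,izrkt] add [cltdv,xev,nyyxh] -> 7 lines: poz ixvc cltdv xev nyyxh hfp ycuze
Hunk 3: at line 1 remove [cltdv,xev,nyyxh] add [oanr,lrmyf,rjs] -> 7 lines: poz ixvc oanr lrmyf rjs hfp ycuze
Hunk 4: at line 1 remove [oanr,lrmyf,rjs] add [rgf,wdy,kaek] -> 7 lines: poz ixvc rgf wdy kaek hfp ycuze
Hunk 5: at line 1 remove [rgf,wdy] add [gtd,jlel] -> 7 lines: poz ixvc gtd jlel kaek hfp ycuze
Final line 6: hfp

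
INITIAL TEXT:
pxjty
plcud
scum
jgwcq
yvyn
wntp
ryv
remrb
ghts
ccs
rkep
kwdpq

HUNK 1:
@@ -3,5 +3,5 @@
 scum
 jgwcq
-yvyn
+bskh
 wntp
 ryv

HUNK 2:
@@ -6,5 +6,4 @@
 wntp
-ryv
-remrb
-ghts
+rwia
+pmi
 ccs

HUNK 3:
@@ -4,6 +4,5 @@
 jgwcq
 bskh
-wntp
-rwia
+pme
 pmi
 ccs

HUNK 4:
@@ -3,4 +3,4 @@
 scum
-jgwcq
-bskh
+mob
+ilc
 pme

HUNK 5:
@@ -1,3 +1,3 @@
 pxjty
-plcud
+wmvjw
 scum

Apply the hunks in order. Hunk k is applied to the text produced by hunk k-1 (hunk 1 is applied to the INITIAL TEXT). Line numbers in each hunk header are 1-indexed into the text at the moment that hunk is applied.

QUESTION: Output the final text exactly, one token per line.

Hunk 1: at line 3 remove [yvyn] add [bskh] -> 12 lines: pxjty plcud scum jgwcq bskh wntp ryv remrb ghts ccs rkep kwdpq
Hunk 2: at line 6 remove [ryv,remrb,ghts] add [rwia,pmi] -> 11 lines: pxjty plcud scum jgwcq bskh wntp rwia pmi ccs rkep kwdpq
Hunk 3: at line 4 remove [wntp,rwia] add [pme] -> 10 lines: pxjty plcud scum jgwcq bskh pme pmi ccs rkep kwdpq
Hunk 4: at line 3 remove [jgwcq,bskh] add [mob,ilc] -> 10 lines: pxjty plcud scum mob ilc pme pmi ccs rkep kwdpq
Hunk 5: at line 1 remove [plcud] add [wmvjw] -> 10 lines: pxjty wmvjw scum mob ilc pme pmi ccs rkep kwdpq

Answer: pxjty
wmvjw
scum
mob
ilc
pme
pmi
ccs
rkep
kwdpq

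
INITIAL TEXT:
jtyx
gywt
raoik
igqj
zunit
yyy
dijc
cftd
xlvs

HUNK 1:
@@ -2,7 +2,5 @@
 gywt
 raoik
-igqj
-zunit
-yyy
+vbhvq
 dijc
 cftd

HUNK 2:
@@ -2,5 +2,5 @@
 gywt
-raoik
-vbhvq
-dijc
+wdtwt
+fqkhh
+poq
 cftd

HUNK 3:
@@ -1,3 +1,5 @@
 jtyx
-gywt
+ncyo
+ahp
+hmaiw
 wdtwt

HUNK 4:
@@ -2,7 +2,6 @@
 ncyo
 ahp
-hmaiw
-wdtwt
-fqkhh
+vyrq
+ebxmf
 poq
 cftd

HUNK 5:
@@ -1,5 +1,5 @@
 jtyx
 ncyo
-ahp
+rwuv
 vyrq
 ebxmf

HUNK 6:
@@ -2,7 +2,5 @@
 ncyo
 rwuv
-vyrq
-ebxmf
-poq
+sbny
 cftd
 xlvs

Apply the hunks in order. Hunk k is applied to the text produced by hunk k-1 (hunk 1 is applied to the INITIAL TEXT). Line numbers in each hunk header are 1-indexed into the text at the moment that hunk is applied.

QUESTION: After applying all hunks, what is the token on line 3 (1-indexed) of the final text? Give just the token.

Answer: rwuv

Derivation:
Hunk 1: at line 2 remove [igqj,zunit,yyy] add [vbhvq] -> 7 lines: jtyx gywt raoik vbhvq dijc cftd xlvs
Hunk 2: at line 2 remove [raoik,vbhvq,dijc] add [wdtwt,fqkhh,poq] -> 7 lines: jtyx gywt wdtwt fqkhh poq cftd xlvs
Hunk 3: at line 1 remove [gywt] add [ncyo,ahp,hmaiw] -> 9 lines: jtyx ncyo ahp hmaiw wdtwt fqkhh poq cftd xlvs
Hunk 4: at line 2 remove [hmaiw,wdtwt,fqkhh] add [vyrq,ebxmf] -> 8 lines: jtyx ncyo ahp vyrq ebxmf poq cftd xlvs
Hunk 5: at line 1 remove [ahp] add [rwuv] -> 8 lines: jtyx ncyo rwuv vyrq ebxmf poq cftd xlvs
Hunk 6: at line 2 remove [vyrq,ebxmf,poq] add [sbny] -> 6 lines: jtyx ncyo rwuv sbny cftd xlvs
Final line 3: rwuv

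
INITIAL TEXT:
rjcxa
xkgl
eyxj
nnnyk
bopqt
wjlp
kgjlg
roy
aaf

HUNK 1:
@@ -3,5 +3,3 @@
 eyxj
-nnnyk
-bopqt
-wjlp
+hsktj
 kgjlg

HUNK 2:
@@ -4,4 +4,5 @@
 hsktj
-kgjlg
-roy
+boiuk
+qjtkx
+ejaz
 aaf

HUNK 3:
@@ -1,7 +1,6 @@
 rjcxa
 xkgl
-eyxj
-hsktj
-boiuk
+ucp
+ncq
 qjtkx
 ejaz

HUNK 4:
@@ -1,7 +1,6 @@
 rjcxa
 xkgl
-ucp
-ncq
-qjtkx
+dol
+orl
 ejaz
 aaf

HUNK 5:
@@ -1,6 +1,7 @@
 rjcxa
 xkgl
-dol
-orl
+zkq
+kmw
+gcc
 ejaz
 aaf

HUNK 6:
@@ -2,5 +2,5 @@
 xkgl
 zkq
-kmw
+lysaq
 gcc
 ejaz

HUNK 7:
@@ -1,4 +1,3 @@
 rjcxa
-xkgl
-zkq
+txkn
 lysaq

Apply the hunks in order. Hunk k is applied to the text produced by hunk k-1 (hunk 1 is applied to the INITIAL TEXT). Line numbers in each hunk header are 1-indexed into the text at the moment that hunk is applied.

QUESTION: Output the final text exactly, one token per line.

Answer: rjcxa
txkn
lysaq
gcc
ejaz
aaf

Derivation:
Hunk 1: at line 3 remove [nnnyk,bopqt,wjlp] add [hsktj] -> 7 lines: rjcxa xkgl eyxj hsktj kgjlg roy aaf
Hunk 2: at line 4 remove [kgjlg,roy] add [boiuk,qjtkx,ejaz] -> 8 lines: rjcxa xkgl eyxj hsktj boiuk qjtkx ejaz aaf
Hunk 3: at line 1 remove [eyxj,hsktj,boiuk] add [ucp,ncq] -> 7 lines: rjcxa xkgl ucp ncq qjtkx ejaz aaf
Hunk 4: at line 1 remove [ucp,ncq,qjtkx] add [dol,orl] -> 6 lines: rjcxa xkgl dol orl ejaz aaf
Hunk 5: at line 1 remove [dol,orl] add [zkq,kmw,gcc] -> 7 lines: rjcxa xkgl zkq kmw gcc ejaz aaf
Hunk 6: at line 2 remove [kmw] add [lysaq] -> 7 lines: rjcxa xkgl zkq lysaq gcc ejaz aaf
Hunk 7: at line 1 remove [xkgl,zkq] add [txkn] -> 6 lines: rjcxa txkn lysaq gcc ejaz aaf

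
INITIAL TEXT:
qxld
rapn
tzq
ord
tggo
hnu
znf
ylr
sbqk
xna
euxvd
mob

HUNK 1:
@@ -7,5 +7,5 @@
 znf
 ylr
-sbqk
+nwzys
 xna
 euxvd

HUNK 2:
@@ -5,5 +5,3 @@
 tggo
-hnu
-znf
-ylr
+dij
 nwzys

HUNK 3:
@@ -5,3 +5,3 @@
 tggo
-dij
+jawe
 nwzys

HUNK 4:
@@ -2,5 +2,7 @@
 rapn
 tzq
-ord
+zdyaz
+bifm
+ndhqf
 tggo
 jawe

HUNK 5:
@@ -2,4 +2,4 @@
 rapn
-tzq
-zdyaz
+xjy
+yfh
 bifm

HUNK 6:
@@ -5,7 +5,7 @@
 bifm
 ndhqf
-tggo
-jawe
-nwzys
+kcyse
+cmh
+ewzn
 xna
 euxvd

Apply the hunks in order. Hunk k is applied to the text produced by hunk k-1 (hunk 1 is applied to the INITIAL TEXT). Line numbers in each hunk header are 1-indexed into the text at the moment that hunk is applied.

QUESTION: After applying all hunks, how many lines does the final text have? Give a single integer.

Hunk 1: at line 7 remove [sbqk] add [nwzys] -> 12 lines: qxld rapn tzq ord tggo hnu znf ylr nwzys xna euxvd mob
Hunk 2: at line 5 remove [hnu,znf,ylr] add [dij] -> 10 lines: qxld rapn tzq ord tggo dij nwzys xna euxvd mob
Hunk 3: at line 5 remove [dij] add [jawe] -> 10 lines: qxld rapn tzq ord tggo jawe nwzys xna euxvd mob
Hunk 4: at line 2 remove [ord] add [zdyaz,bifm,ndhqf] -> 12 lines: qxld rapn tzq zdyaz bifm ndhqf tggo jawe nwzys xna euxvd mob
Hunk 5: at line 2 remove [tzq,zdyaz] add [xjy,yfh] -> 12 lines: qxld rapn xjy yfh bifm ndhqf tggo jawe nwzys xna euxvd mob
Hunk 6: at line 5 remove [tggo,jawe,nwzys] add [kcyse,cmh,ewzn] -> 12 lines: qxld rapn xjy yfh bifm ndhqf kcyse cmh ewzn xna euxvd mob
Final line count: 12

Answer: 12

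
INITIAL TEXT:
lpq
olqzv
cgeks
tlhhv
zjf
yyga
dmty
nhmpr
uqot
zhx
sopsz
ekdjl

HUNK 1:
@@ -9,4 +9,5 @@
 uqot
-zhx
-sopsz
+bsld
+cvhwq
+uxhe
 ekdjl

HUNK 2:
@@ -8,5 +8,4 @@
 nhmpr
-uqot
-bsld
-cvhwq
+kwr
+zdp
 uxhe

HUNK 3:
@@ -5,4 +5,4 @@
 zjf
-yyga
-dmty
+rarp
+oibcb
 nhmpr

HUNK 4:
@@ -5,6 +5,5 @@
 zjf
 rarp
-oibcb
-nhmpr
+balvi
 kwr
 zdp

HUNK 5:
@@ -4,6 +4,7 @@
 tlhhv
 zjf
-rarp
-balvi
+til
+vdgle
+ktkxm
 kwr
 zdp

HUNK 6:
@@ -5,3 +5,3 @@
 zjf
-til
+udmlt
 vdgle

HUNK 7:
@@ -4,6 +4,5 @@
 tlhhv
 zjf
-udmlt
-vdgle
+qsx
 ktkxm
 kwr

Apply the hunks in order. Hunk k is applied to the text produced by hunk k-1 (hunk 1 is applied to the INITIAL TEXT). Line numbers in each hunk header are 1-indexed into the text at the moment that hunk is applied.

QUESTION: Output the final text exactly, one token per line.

Answer: lpq
olqzv
cgeks
tlhhv
zjf
qsx
ktkxm
kwr
zdp
uxhe
ekdjl

Derivation:
Hunk 1: at line 9 remove [zhx,sopsz] add [bsld,cvhwq,uxhe] -> 13 lines: lpq olqzv cgeks tlhhv zjf yyga dmty nhmpr uqot bsld cvhwq uxhe ekdjl
Hunk 2: at line 8 remove [uqot,bsld,cvhwq] add [kwr,zdp] -> 12 lines: lpq olqzv cgeks tlhhv zjf yyga dmty nhmpr kwr zdp uxhe ekdjl
Hunk 3: at line 5 remove [yyga,dmty] add [rarp,oibcb] -> 12 lines: lpq olqzv cgeks tlhhv zjf rarp oibcb nhmpr kwr zdp uxhe ekdjl
Hunk 4: at line 5 remove [oibcb,nhmpr] add [balvi] -> 11 lines: lpq olqzv cgeks tlhhv zjf rarp balvi kwr zdp uxhe ekdjl
Hunk 5: at line 4 remove [rarp,balvi] add [til,vdgle,ktkxm] -> 12 lines: lpq olqzv cgeks tlhhv zjf til vdgle ktkxm kwr zdp uxhe ekdjl
Hunk 6: at line 5 remove [til] add [udmlt] -> 12 lines: lpq olqzv cgeks tlhhv zjf udmlt vdgle ktkxm kwr zdp uxhe ekdjl
Hunk 7: at line 4 remove [udmlt,vdgle] add [qsx] -> 11 lines: lpq olqzv cgeks tlhhv zjf qsx ktkxm kwr zdp uxhe ekdjl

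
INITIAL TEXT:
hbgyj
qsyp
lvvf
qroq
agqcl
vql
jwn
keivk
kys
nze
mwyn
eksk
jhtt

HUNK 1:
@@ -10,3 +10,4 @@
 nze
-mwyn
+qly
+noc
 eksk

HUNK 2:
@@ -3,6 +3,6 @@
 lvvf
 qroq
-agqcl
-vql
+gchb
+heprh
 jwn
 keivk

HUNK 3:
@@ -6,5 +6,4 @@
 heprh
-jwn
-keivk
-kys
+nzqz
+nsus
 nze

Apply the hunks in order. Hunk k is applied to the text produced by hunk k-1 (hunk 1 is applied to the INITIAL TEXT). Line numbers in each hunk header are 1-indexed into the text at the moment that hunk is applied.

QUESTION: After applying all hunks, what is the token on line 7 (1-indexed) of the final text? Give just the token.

Hunk 1: at line 10 remove [mwyn] add [qly,noc] -> 14 lines: hbgyj qsyp lvvf qroq agqcl vql jwn keivk kys nze qly noc eksk jhtt
Hunk 2: at line 3 remove [agqcl,vql] add [gchb,heprh] -> 14 lines: hbgyj qsyp lvvf qroq gchb heprh jwn keivk kys nze qly noc eksk jhtt
Hunk 3: at line 6 remove [jwn,keivk,kys] add [nzqz,nsus] -> 13 lines: hbgyj qsyp lvvf qroq gchb heprh nzqz nsus nze qly noc eksk jhtt
Final line 7: nzqz

Answer: nzqz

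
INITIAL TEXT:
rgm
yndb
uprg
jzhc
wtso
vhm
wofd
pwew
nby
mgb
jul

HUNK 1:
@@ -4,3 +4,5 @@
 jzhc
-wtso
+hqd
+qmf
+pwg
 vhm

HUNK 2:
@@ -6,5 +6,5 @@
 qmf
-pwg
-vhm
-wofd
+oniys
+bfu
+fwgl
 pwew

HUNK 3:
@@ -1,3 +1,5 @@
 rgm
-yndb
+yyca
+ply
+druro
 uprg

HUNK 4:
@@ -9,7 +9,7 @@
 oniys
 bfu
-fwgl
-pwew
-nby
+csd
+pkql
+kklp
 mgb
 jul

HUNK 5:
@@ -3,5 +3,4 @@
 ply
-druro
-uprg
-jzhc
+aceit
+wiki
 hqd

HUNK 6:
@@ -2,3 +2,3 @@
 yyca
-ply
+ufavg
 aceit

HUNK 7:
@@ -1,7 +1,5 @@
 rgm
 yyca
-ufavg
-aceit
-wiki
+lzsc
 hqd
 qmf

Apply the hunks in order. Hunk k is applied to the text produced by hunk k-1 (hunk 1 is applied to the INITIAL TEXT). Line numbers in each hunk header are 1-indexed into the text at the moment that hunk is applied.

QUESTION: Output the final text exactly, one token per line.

Answer: rgm
yyca
lzsc
hqd
qmf
oniys
bfu
csd
pkql
kklp
mgb
jul

Derivation:
Hunk 1: at line 4 remove [wtso] add [hqd,qmf,pwg] -> 13 lines: rgm yndb uprg jzhc hqd qmf pwg vhm wofd pwew nby mgb jul
Hunk 2: at line 6 remove [pwg,vhm,wofd] add [oniys,bfu,fwgl] -> 13 lines: rgm yndb uprg jzhc hqd qmf oniys bfu fwgl pwew nby mgb jul
Hunk 3: at line 1 remove [yndb] add [yyca,ply,druro] -> 15 lines: rgm yyca ply druro uprg jzhc hqd qmf oniys bfu fwgl pwew nby mgb jul
Hunk 4: at line 9 remove [fwgl,pwew,nby] add [csd,pkql,kklp] -> 15 lines: rgm yyca ply druro uprg jzhc hqd qmf oniys bfu csd pkql kklp mgb jul
Hunk 5: at line 3 remove [druro,uprg,jzhc] add [aceit,wiki] -> 14 lines: rgm yyca ply aceit wiki hqd qmf oniys bfu csd pkql kklp mgb jul
Hunk 6: at line 2 remove [ply] add [ufavg] -> 14 lines: rgm yyca ufavg aceit wiki hqd qmf oniys bfu csd pkql kklp mgb jul
Hunk 7: at line 1 remove [ufavg,aceit,wiki] add [lzsc] -> 12 lines: rgm yyca lzsc hqd qmf oniys bfu csd pkql kklp mgb jul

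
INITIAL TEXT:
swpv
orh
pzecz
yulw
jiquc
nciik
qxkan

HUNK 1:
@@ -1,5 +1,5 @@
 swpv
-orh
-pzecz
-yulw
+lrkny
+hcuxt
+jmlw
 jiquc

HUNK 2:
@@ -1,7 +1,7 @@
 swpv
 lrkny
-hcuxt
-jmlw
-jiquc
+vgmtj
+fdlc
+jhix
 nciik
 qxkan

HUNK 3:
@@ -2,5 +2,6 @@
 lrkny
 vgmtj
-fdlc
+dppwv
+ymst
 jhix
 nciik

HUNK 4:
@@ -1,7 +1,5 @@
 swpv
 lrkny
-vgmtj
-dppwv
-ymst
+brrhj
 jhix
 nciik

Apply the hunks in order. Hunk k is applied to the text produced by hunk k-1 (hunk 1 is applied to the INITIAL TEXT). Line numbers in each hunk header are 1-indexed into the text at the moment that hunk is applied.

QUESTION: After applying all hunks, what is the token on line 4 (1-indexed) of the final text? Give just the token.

Hunk 1: at line 1 remove [orh,pzecz,yulw] add [lrkny,hcuxt,jmlw] -> 7 lines: swpv lrkny hcuxt jmlw jiquc nciik qxkan
Hunk 2: at line 1 remove [hcuxt,jmlw,jiquc] add [vgmtj,fdlc,jhix] -> 7 lines: swpv lrkny vgmtj fdlc jhix nciik qxkan
Hunk 3: at line 2 remove [fdlc] add [dppwv,ymst] -> 8 lines: swpv lrkny vgmtj dppwv ymst jhix nciik qxkan
Hunk 4: at line 1 remove [vgmtj,dppwv,ymst] add [brrhj] -> 6 lines: swpv lrkny brrhj jhix nciik qxkan
Final line 4: jhix

Answer: jhix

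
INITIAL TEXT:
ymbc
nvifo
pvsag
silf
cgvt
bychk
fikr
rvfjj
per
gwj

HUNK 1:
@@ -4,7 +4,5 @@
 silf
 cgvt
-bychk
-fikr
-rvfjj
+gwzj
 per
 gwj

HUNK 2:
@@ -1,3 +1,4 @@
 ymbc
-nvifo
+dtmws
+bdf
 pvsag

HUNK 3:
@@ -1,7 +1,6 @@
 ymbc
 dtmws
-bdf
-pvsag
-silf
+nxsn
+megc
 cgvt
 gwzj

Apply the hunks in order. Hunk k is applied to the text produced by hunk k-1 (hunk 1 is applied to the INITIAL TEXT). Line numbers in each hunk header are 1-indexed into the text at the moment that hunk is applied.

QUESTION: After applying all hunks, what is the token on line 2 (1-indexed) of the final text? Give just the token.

Answer: dtmws

Derivation:
Hunk 1: at line 4 remove [bychk,fikr,rvfjj] add [gwzj] -> 8 lines: ymbc nvifo pvsag silf cgvt gwzj per gwj
Hunk 2: at line 1 remove [nvifo] add [dtmws,bdf] -> 9 lines: ymbc dtmws bdf pvsag silf cgvt gwzj per gwj
Hunk 3: at line 1 remove [bdf,pvsag,silf] add [nxsn,megc] -> 8 lines: ymbc dtmws nxsn megc cgvt gwzj per gwj
Final line 2: dtmws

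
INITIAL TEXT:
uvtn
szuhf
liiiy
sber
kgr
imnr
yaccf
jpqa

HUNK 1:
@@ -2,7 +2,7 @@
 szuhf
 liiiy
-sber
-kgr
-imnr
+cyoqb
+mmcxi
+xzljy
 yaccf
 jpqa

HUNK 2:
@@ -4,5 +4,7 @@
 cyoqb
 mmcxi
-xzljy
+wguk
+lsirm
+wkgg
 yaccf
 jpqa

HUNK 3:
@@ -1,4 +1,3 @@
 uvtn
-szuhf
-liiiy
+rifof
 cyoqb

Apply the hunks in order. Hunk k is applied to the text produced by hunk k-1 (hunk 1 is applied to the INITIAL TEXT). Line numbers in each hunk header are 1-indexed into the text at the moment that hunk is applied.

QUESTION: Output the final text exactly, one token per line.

Hunk 1: at line 2 remove [sber,kgr,imnr] add [cyoqb,mmcxi,xzljy] -> 8 lines: uvtn szuhf liiiy cyoqb mmcxi xzljy yaccf jpqa
Hunk 2: at line 4 remove [xzljy] add [wguk,lsirm,wkgg] -> 10 lines: uvtn szuhf liiiy cyoqb mmcxi wguk lsirm wkgg yaccf jpqa
Hunk 3: at line 1 remove [szuhf,liiiy] add [rifof] -> 9 lines: uvtn rifof cyoqb mmcxi wguk lsirm wkgg yaccf jpqa

Answer: uvtn
rifof
cyoqb
mmcxi
wguk
lsirm
wkgg
yaccf
jpqa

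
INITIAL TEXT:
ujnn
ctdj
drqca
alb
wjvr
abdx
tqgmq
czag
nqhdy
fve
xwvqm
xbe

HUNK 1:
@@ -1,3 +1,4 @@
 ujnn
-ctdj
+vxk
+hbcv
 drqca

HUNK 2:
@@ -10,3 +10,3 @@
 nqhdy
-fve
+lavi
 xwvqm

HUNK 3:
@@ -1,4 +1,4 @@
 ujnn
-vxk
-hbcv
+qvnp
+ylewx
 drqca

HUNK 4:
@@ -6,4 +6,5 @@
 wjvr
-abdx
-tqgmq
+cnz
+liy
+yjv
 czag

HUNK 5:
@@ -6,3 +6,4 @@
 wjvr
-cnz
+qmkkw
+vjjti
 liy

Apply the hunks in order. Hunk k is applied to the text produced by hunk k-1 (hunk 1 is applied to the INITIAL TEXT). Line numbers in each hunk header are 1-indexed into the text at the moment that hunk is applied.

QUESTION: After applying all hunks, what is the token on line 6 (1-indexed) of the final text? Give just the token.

Hunk 1: at line 1 remove [ctdj] add [vxk,hbcv] -> 13 lines: ujnn vxk hbcv drqca alb wjvr abdx tqgmq czag nqhdy fve xwvqm xbe
Hunk 2: at line 10 remove [fve] add [lavi] -> 13 lines: ujnn vxk hbcv drqca alb wjvr abdx tqgmq czag nqhdy lavi xwvqm xbe
Hunk 3: at line 1 remove [vxk,hbcv] add [qvnp,ylewx] -> 13 lines: ujnn qvnp ylewx drqca alb wjvr abdx tqgmq czag nqhdy lavi xwvqm xbe
Hunk 4: at line 6 remove [abdx,tqgmq] add [cnz,liy,yjv] -> 14 lines: ujnn qvnp ylewx drqca alb wjvr cnz liy yjv czag nqhdy lavi xwvqm xbe
Hunk 5: at line 6 remove [cnz] add [qmkkw,vjjti] -> 15 lines: ujnn qvnp ylewx drqca alb wjvr qmkkw vjjti liy yjv czag nqhdy lavi xwvqm xbe
Final line 6: wjvr

Answer: wjvr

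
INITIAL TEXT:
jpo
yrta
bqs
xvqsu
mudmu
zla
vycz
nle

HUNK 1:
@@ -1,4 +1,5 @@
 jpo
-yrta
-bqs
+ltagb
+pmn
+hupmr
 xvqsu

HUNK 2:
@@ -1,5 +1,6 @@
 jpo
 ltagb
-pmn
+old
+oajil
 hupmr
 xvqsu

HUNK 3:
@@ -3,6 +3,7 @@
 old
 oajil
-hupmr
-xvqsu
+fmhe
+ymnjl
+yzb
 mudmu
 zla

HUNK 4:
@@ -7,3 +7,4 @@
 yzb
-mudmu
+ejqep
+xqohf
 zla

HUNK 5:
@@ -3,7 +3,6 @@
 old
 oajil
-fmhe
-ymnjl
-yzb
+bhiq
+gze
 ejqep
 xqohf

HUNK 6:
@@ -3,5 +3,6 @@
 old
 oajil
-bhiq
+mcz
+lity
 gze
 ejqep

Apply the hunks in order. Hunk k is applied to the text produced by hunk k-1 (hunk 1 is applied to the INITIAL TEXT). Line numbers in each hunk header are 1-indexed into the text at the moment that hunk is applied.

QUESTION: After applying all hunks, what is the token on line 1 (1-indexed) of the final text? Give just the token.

Hunk 1: at line 1 remove [yrta,bqs] add [ltagb,pmn,hupmr] -> 9 lines: jpo ltagb pmn hupmr xvqsu mudmu zla vycz nle
Hunk 2: at line 1 remove [pmn] add [old,oajil] -> 10 lines: jpo ltagb old oajil hupmr xvqsu mudmu zla vycz nle
Hunk 3: at line 3 remove [hupmr,xvqsu] add [fmhe,ymnjl,yzb] -> 11 lines: jpo ltagb old oajil fmhe ymnjl yzb mudmu zla vycz nle
Hunk 4: at line 7 remove [mudmu] add [ejqep,xqohf] -> 12 lines: jpo ltagb old oajil fmhe ymnjl yzb ejqep xqohf zla vycz nle
Hunk 5: at line 3 remove [fmhe,ymnjl,yzb] add [bhiq,gze] -> 11 lines: jpo ltagb old oajil bhiq gze ejqep xqohf zla vycz nle
Hunk 6: at line 3 remove [bhiq] add [mcz,lity] -> 12 lines: jpo ltagb old oajil mcz lity gze ejqep xqohf zla vycz nle
Final line 1: jpo

Answer: jpo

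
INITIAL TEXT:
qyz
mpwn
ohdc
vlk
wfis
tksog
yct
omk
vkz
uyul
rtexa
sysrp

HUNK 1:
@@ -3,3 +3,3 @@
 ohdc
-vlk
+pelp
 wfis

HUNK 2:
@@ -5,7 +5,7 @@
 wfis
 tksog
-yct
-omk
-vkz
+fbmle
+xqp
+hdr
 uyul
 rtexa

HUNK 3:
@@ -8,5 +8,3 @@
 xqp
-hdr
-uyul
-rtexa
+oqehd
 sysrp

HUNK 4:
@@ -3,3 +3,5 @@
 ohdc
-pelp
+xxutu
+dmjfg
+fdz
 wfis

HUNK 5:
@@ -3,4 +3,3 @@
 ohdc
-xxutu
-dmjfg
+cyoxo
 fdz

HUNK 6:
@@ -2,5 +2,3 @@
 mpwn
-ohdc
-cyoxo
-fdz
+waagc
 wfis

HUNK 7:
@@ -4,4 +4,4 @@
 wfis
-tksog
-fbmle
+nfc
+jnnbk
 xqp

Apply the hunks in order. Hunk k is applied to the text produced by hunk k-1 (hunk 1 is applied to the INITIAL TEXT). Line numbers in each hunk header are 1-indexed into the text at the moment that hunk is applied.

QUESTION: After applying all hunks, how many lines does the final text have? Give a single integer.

Hunk 1: at line 3 remove [vlk] add [pelp] -> 12 lines: qyz mpwn ohdc pelp wfis tksog yct omk vkz uyul rtexa sysrp
Hunk 2: at line 5 remove [yct,omk,vkz] add [fbmle,xqp,hdr] -> 12 lines: qyz mpwn ohdc pelp wfis tksog fbmle xqp hdr uyul rtexa sysrp
Hunk 3: at line 8 remove [hdr,uyul,rtexa] add [oqehd] -> 10 lines: qyz mpwn ohdc pelp wfis tksog fbmle xqp oqehd sysrp
Hunk 4: at line 3 remove [pelp] add [xxutu,dmjfg,fdz] -> 12 lines: qyz mpwn ohdc xxutu dmjfg fdz wfis tksog fbmle xqp oqehd sysrp
Hunk 5: at line 3 remove [xxutu,dmjfg] add [cyoxo] -> 11 lines: qyz mpwn ohdc cyoxo fdz wfis tksog fbmle xqp oqehd sysrp
Hunk 6: at line 2 remove [ohdc,cyoxo,fdz] add [waagc] -> 9 lines: qyz mpwn waagc wfis tksog fbmle xqp oqehd sysrp
Hunk 7: at line 4 remove [tksog,fbmle] add [nfc,jnnbk] -> 9 lines: qyz mpwn waagc wfis nfc jnnbk xqp oqehd sysrp
Final line count: 9

Answer: 9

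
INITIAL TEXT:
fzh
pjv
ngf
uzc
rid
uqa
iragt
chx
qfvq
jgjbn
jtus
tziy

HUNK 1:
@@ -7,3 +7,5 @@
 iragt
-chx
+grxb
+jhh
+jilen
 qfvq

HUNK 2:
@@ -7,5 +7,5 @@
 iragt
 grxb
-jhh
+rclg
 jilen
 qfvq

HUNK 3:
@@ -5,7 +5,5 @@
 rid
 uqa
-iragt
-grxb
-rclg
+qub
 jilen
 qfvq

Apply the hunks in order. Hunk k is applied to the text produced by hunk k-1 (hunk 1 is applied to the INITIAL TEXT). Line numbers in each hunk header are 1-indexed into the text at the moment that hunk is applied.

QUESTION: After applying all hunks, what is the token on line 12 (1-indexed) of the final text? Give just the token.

Answer: tziy

Derivation:
Hunk 1: at line 7 remove [chx] add [grxb,jhh,jilen] -> 14 lines: fzh pjv ngf uzc rid uqa iragt grxb jhh jilen qfvq jgjbn jtus tziy
Hunk 2: at line 7 remove [jhh] add [rclg] -> 14 lines: fzh pjv ngf uzc rid uqa iragt grxb rclg jilen qfvq jgjbn jtus tziy
Hunk 3: at line 5 remove [iragt,grxb,rclg] add [qub] -> 12 lines: fzh pjv ngf uzc rid uqa qub jilen qfvq jgjbn jtus tziy
Final line 12: tziy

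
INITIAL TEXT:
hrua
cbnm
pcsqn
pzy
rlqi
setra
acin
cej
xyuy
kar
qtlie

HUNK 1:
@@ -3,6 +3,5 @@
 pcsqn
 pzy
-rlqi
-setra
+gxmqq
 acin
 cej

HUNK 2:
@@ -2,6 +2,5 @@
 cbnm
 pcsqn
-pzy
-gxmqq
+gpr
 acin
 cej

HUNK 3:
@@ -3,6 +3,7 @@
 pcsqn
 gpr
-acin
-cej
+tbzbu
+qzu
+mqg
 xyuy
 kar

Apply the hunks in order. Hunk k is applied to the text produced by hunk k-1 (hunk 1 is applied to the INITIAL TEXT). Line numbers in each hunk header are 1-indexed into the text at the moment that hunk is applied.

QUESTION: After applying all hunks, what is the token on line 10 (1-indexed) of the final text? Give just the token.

Answer: qtlie

Derivation:
Hunk 1: at line 3 remove [rlqi,setra] add [gxmqq] -> 10 lines: hrua cbnm pcsqn pzy gxmqq acin cej xyuy kar qtlie
Hunk 2: at line 2 remove [pzy,gxmqq] add [gpr] -> 9 lines: hrua cbnm pcsqn gpr acin cej xyuy kar qtlie
Hunk 3: at line 3 remove [acin,cej] add [tbzbu,qzu,mqg] -> 10 lines: hrua cbnm pcsqn gpr tbzbu qzu mqg xyuy kar qtlie
Final line 10: qtlie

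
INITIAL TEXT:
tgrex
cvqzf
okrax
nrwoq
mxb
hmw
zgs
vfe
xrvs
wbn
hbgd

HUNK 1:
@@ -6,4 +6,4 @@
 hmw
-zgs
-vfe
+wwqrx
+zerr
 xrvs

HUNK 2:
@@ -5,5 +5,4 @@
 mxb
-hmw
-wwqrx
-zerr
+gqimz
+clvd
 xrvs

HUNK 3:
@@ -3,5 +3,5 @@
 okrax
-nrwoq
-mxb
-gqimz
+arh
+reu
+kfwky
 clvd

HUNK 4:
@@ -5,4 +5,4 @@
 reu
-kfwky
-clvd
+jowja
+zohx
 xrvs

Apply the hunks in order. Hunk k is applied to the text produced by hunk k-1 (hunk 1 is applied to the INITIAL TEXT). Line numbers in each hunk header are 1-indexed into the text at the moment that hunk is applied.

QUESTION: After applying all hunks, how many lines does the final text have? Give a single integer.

Hunk 1: at line 6 remove [zgs,vfe] add [wwqrx,zerr] -> 11 lines: tgrex cvqzf okrax nrwoq mxb hmw wwqrx zerr xrvs wbn hbgd
Hunk 2: at line 5 remove [hmw,wwqrx,zerr] add [gqimz,clvd] -> 10 lines: tgrex cvqzf okrax nrwoq mxb gqimz clvd xrvs wbn hbgd
Hunk 3: at line 3 remove [nrwoq,mxb,gqimz] add [arh,reu,kfwky] -> 10 lines: tgrex cvqzf okrax arh reu kfwky clvd xrvs wbn hbgd
Hunk 4: at line 5 remove [kfwky,clvd] add [jowja,zohx] -> 10 lines: tgrex cvqzf okrax arh reu jowja zohx xrvs wbn hbgd
Final line count: 10

Answer: 10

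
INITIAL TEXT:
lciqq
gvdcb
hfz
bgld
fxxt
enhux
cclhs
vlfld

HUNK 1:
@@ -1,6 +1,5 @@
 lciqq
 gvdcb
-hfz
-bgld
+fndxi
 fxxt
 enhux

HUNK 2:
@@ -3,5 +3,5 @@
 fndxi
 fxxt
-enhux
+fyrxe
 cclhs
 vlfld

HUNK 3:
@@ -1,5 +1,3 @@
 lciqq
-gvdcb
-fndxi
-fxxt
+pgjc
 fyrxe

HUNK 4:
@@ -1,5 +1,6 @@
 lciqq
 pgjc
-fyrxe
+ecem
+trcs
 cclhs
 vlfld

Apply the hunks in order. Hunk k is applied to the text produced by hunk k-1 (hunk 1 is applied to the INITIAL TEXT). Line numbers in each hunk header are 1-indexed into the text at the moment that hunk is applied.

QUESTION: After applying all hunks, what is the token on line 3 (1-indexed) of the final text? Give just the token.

Answer: ecem

Derivation:
Hunk 1: at line 1 remove [hfz,bgld] add [fndxi] -> 7 lines: lciqq gvdcb fndxi fxxt enhux cclhs vlfld
Hunk 2: at line 3 remove [enhux] add [fyrxe] -> 7 lines: lciqq gvdcb fndxi fxxt fyrxe cclhs vlfld
Hunk 3: at line 1 remove [gvdcb,fndxi,fxxt] add [pgjc] -> 5 lines: lciqq pgjc fyrxe cclhs vlfld
Hunk 4: at line 1 remove [fyrxe] add [ecem,trcs] -> 6 lines: lciqq pgjc ecem trcs cclhs vlfld
Final line 3: ecem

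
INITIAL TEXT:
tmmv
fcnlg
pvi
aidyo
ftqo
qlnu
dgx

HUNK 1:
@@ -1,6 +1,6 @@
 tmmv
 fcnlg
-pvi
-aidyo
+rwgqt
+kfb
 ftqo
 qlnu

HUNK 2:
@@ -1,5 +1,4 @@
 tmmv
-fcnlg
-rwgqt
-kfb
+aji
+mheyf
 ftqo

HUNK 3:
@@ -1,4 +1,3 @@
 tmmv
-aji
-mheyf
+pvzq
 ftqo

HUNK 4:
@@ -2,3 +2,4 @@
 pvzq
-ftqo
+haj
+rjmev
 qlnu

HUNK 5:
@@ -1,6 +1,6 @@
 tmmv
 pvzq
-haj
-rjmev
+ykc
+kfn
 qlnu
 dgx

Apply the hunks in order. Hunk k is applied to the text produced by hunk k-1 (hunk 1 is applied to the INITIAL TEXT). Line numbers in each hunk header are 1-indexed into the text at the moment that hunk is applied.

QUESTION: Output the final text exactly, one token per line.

Hunk 1: at line 1 remove [pvi,aidyo] add [rwgqt,kfb] -> 7 lines: tmmv fcnlg rwgqt kfb ftqo qlnu dgx
Hunk 2: at line 1 remove [fcnlg,rwgqt,kfb] add [aji,mheyf] -> 6 lines: tmmv aji mheyf ftqo qlnu dgx
Hunk 3: at line 1 remove [aji,mheyf] add [pvzq] -> 5 lines: tmmv pvzq ftqo qlnu dgx
Hunk 4: at line 2 remove [ftqo] add [haj,rjmev] -> 6 lines: tmmv pvzq haj rjmev qlnu dgx
Hunk 5: at line 1 remove [haj,rjmev] add [ykc,kfn] -> 6 lines: tmmv pvzq ykc kfn qlnu dgx

Answer: tmmv
pvzq
ykc
kfn
qlnu
dgx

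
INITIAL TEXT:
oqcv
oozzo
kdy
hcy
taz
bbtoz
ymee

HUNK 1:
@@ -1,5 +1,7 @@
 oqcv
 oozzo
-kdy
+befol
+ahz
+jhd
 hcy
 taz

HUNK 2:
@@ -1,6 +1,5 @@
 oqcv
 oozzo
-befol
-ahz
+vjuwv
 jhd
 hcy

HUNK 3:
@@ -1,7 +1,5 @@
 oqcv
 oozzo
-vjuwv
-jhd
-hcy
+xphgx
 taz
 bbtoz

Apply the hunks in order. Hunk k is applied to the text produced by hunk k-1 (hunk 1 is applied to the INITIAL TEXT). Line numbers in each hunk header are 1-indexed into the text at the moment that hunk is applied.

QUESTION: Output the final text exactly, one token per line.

Hunk 1: at line 1 remove [kdy] add [befol,ahz,jhd] -> 9 lines: oqcv oozzo befol ahz jhd hcy taz bbtoz ymee
Hunk 2: at line 1 remove [befol,ahz] add [vjuwv] -> 8 lines: oqcv oozzo vjuwv jhd hcy taz bbtoz ymee
Hunk 3: at line 1 remove [vjuwv,jhd,hcy] add [xphgx] -> 6 lines: oqcv oozzo xphgx taz bbtoz ymee

Answer: oqcv
oozzo
xphgx
taz
bbtoz
ymee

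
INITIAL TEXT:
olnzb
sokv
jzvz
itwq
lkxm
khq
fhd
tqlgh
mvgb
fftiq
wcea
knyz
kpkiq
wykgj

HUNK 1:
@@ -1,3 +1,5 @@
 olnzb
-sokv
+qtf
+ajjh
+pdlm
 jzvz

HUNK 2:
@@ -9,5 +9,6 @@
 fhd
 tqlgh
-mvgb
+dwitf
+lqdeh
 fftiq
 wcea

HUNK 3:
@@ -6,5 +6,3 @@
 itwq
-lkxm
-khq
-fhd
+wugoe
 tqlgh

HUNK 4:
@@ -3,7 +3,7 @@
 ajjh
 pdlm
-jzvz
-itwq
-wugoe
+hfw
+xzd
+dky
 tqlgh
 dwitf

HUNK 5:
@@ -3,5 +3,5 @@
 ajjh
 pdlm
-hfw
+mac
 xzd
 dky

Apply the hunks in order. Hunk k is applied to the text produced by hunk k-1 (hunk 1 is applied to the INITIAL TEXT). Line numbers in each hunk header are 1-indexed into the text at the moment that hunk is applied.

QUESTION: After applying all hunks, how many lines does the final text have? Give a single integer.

Answer: 15

Derivation:
Hunk 1: at line 1 remove [sokv] add [qtf,ajjh,pdlm] -> 16 lines: olnzb qtf ajjh pdlm jzvz itwq lkxm khq fhd tqlgh mvgb fftiq wcea knyz kpkiq wykgj
Hunk 2: at line 9 remove [mvgb] add [dwitf,lqdeh] -> 17 lines: olnzb qtf ajjh pdlm jzvz itwq lkxm khq fhd tqlgh dwitf lqdeh fftiq wcea knyz kpkiq wykgj
Hunk 3: at line 6 remove [lkxm,khq,fhd] add [wugoe] -> 15 lines: olnzb qtf ajjh pdlm jzvz itwq wugoe tqlgh dwitf lqdeh fftiq wcea knyz kpkiq wykgj
Hunk 4: at line 3 remove [jzvz,itwq,wugoe] add [hfw,xzd,dky] -> 15 lines: olnzb qtf ajjh pdlm hfw xzd dky tqlgh dwitf lqdeh fftiq wcea knyz kpkiq wykgj
Hunk 5: at line 3 remove [hfw] add [mac] -> 15 lines: olnzb qtf ajjh pdlm mac xzd dky tqlgh dwitf lqdeh fftiq wcea knyz kpkiq wykgj
Final line count: 15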